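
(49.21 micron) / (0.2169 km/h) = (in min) 1 micron = 1e-06 m, so 49.21 micron = 49.21 * 1e-06 = 4.921e-05 m. 1 km/h = 0.27777778 m/s, so 0.2169 km/h = 0.2169 * 0.27777778 = 0.06025 m/s. Combine: 4.921e-05 m / 0.06025 m/s = 0.00081676349 s. 1 min = 60 s, so 0.00081676349 s = 0.00081676349 / 60 = 1.3612725e-05 min ≈ 1.361e-05 min (4 s.f.). Final answer: 1.361e-05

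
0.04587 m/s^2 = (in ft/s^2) 0.1505. Check: 1 ft/s^2 = 0.3048 m/s^2, so 0.04587 m/s^2 = 0.04587 / 0.3048 = 0.15049213 ft/s^2 ≈ 0.1505 ft/s^2 (4 s.f.).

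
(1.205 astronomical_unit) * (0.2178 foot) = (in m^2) 1 astronomical_unit = 1.4959787e+11 m, so 1.205 astronomical_unit = 1.205 * 1.4959787e+11 = 1.8026543e+11 m. 1 foot = 0.3048 m, so 0.2178 foot = 0.2178 * 0.3048 = 0.06638544 m. Combine: 1.8026543e+11 m * 0.06638544 m = 1.1967e+10 m^2. Result: 1.1967e+10 m^2 ≈ 1.197e+10 m^2 (4 s.f.). Final answer: 1.197e+10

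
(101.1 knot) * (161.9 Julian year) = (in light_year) 2.809e-05. Check: 1 knot = 0.51444444 m/s, so 101.1 knot = 101.1 * 0.51444444 = 52.010333 m/s. 1 Julian year = 31557600 s, so 161.9 Julian year = 161.9 * 31557600 = 5.1091754e+09 s. Combine: 52.010333 m/s * 5.1091754e+09 s = 2.6572992e+11 m. 1 light_year = 9.4607305e+15 m, so 2.6572992e+11 m = 2.6572992e+11 / 9.4607305e+15 = 2.8087674e-05 light_year ≈ 2.809e-05 light_year (4 s.f.).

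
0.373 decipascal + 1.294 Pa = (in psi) 0.0001931. Check: 1 decipascal = 0.1 Pa, so 0.373 decipascal = 0.373 * 0.1 = 0.0373 Pa. 1.294 Pa is already in Pa. Sum: 0.0373 + 1.294 = 1.3313 Pa. 1 psi = 6894.7573 Pa, so 1.3313 Pa = 1.3313 / 6894.7573 = 0.00019308874 psi ≈ 0.0001931 psi (4 s.f.).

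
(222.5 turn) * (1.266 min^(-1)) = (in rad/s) 29.5. Check: 1 turn = 6.2831853 rad, so 222.5 turn = 222.5 * 6.2831853 = 1398.0087 rad. 1 min^(-1) = 0.016666667 Hz, so 1.266 min^(-1) = 1.266 * 0.016666667 = 0.0211 Hz. Combine: 1398.0087 rad * 0.0211 Hz = 29.497984 rad/s. Result: 29.497984 rad/s ≈ 29.5 rad/s (4 s.f.).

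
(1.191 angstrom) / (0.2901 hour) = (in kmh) 4.105e-13. Check: 1 angstrom = 1e-10 m, so 1.191 angstrom = 1.191 * 1e-10 = 1.191e-10 m. 1 hour = 3600 s, so 0.2901 hour = 0.2901 * 3600 = 1044.36 s. Combine: 1.191e-10 m / 1044.36 s = 1.1404114e-13 m/s. 1 kmh = 0.27777778 m/s, so 1.1404114e-13 m/s = 1.1404114e-13 / 0.27777778 = 4.1054809e-13 kmh ≈ 4.105e-13 kmh (4 s.f.).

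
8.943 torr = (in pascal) 1192. Check: 1 torr = 133.32237 Pa, so 8.943 torr = 8.943 * 133.32237 = 1192.3019 Pa. 1192.3019 Pa = 1192.3019 pascal ≈ 1192 pascal (4 s.f.).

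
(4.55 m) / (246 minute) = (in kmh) 4.55 m is already in m. 1 minute = 60 s, so 246 minute = 246 * 60 = 14760 s. Combine: 4.55 m / 14760 s = 0.00030826558 m/s. 1 kmh = 0.27777778 m/s, so 0.00030826558 m/s = 0.00030826558 / 0.27777778 = 0.0011097561 kmh ≈ 0.00111 kmh (4 s.f.). Final answer: 0.00111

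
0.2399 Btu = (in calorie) 1 Btu = 1055.0559 J, so 0.2399 Btu = 0.2399 * 1055.0559 = 253.1079 J. 1 calorie = 4.184 J, so 253.1079 J = 253.1079 / 4.184 = 60.49424 calorie ≈ 60.49 calorie (4 s.f.). Final answer: 60.49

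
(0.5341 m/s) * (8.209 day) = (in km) 378.8. Check: 0.5341 m/s is already in m/s. 1 day = 86400 s, so 8.209 day = 8.209 * 86400 = 709257.6 s. Combine: 0.5341 m/s * 709257.6 s = 378814.48 m. 1 km = 1000 m, so 378814.48 m = 378814.48 / 1000 = 378.81448 km ≈ 378.8 km (4 s.f.).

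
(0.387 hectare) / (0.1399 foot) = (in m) 9.076e+04. Check: 1 hectare = 10000 m^2, so 0.387 hectare = 0.387 * 10000 = 3870 m^2. 1 foot = 0.3048 m, so 0.1399 foot = 0.1399 * 0.3048 = 0.04264152 m. Combine: 3870 m^2 / 0.04264152 m = 90756.615 m. Result: 90756.615 m ≈ 9.076e+04 m (4 s.f.).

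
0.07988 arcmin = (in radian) 2.324e-05. Check: 1 arcmin = 0.00029088821 rad, so 0.07988 arcmin = 0.07988 * 0.00029088821 = 2.323615e-05 rad. 2.323615e-05 rad = 2.323615e-05 radian ≈ 2.324e-05 radian (4 s.f.).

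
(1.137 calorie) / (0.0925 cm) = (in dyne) 5.143e+08. Check: 1 calorie = 4.184 J, so 1.137 calorie = 1.137 * 4.184 = 4.757208 J. 1 cm = 0.01 m, so 0.0925 cm = 0.0925 * 0.01 = 0.000925 m. Combine: 4.757208 J / 0.000925 m = 5142.9276 N. 1 dyne = 1e-05 N, so 5142.9276 N = 5142.9276 / 1e-05 = 5.1429276e+08 dyne ≈ 5.143e+08 dyne (4 s.f.).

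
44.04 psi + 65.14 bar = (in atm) 67.28. Check: 1 psi = 6894.7573 Pa, so 44.04 psi = 44.04 * 6894.7573 = 303645.11 Pa. 1 bar = 100000 Pa, so 65.14 bar = 65.14 * 100000 = 6514000 Pa. Sum: 303645.11 + 6514000 = 6817645.1 Pa. 1 atm = 101325 Pa, so 6817645.1 Pa = 6817645.1 / 101325 = 67.284926 atm ≈ 67.28 atm (4 s.f.).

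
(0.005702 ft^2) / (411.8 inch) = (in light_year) 5.353e-21. Check: 1 ft^2 = 0.09290304 m^2, so 0.005702 ft^2 = 0.005702 * 0.09290304 = 0.00052973313 m^2. 1 inch = 0.0254 m, so 411.8 inch = 411.8 * 0.0254 = 10.45972 m. Combine: 0.00052973313 m^2 / 10.45972 m = 5.0645059e-05 m. 1 light_year = 9.4607305e+15 m, so 5.0645059e-05 m = 5.0645059e-05 / 9.4607305e+15 = 5.3531869e-21 light_year ≈ 5.353e-21 light_year (4 s.f.).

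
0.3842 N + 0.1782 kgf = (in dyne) 0.3842 N is already in N. 1 kgf = 9.80665 N, so 0.1782 kgf = 0.1782 * 9.80665 = 1.747545 N. Sum: 0.3842 + 1.747545 = 2.131745 N. 1 dyne = 1e-05 N, so 2.131745 N = 2.131745 / 1e-05 = 213174.5 dyne ≈ 2.132e+05 dyne (4 s.f.). Final answer: 2.132e+05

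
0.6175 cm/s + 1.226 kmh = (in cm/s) 34.67. Check: 1 cm/s = 0.01 m/s, so 0.6175 cm/s = 0.6175 * 0.01 = 0.006175 m/s. 1 kmh = 0.27777778 m/s, so 1.226 kmh = 1.226 * 0.27777778 = 0.34055556 m/s. Sum: 0.006175 + 0.34055556 = 0.34673056 m/s. 1 cm/s = 0.01 m/s, so 0.34673056 m/s = 0.34673056 / 0.01 = 34.673056 cm/s ≈ 34.67 cm/s (4 s.f.).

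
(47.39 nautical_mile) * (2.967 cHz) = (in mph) 5825. Check: 1 nautical_mile = 1852 m, so 47.39 nautical_mile = 47.39 * 1852 = 87766.28 m. 1 cHz = 0.01 Hz, so 2.967 cHz = 2.967 * 0.01 = 0.02967 Hz. Combine: 87766.28 m * 0.02967 Hz = 2604.0255 m/s. 1 mph = 0.44704 m/s, so 2604.0255 m/s = 2604.0255 / 0.44704 = 5825.0392 mph ≈ 5825 mph (4 s.f.).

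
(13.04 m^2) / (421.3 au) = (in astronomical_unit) 1.383e-24. Check: 13.04 m^2 is already in m^2. 1 au = 1.4959787e+11 m, so 421.3 au = 421.3 * 1.4959787e+11 = 6.3025583e+13 m. Combine: 13.04 m^2 / 6.3025583e+13 m = 2.0690011e-13 m. 1 astronomical_unit = 1.4959787e+11 m, so 2.0690011e-13 m = 2.0690011e-13 / 1.4959787e+11 = 1.3830418e-24 astronomical_unit ≈ 1.383e-24 astronomical_unit (4 s.f.).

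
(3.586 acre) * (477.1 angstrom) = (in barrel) 1 acre = 4046.8564 m^2, so 3.586 acre = 3.586 * 4046.8564 = 14512.027 m^2. 1 angstrom = 1e-10 m, so 477.1 angstrom = 477.1 * 1e-10 = 4.771e-08 m. Combine: 14512.027 m^2 * 4.771e-08 m = 0.00069236881 m^3. 1 barrel = 0.15898729 m^3, so 0.00069236881 m^3 = 0.00069236881 / 0.15898729 = 0.0043548688 barrel ≈ 0.004355 barrel (4 s.f.). Final answer: 0.004355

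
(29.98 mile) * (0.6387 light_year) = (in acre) 7.204e+16. Check: 1 mile = 1609.344 m, so 29.98 mile = 29.98 * 1609.344 = 48248.133 m. 1 light_year = 9.4607305e+15 m, so 0.6387 light_year = 0.6387 * 9.4607305e+15 = 6.0425686e+15 m. Combine: 48248.133 m * 6.0425686e+15 m = 2.9154265e+20 m^2. 1 acre = 4046.8564 m^2, so 2.9154265e+20 m^2 = 2.9154265e+20 / 4046.8564 = 7.2041758e+16 acre ≈ 7.204e+16 acre (4 s.f.).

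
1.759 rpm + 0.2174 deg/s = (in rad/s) 0.188. Check: 1 rpm = 0.10471976 rad/s, so 1.759 rpm = 1.759 * 0.10471976 = 0.18420205 rad/s. 1 deg/s = 0.017453293 rad/s, so 0.2174 deg/s = 0.2174 * 0.017453293 = 0.0037943458 rad/s. Sum: 0.18420205 + 0.0037943458 = 0.1879964 rad/s. Result: 0.1879964 rad/s ≈ 0.188 rad/s (4 s.f.).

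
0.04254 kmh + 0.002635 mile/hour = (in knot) 1 kmh = 0.27777778 m/s, so 0.04254 kmh = 0.04254 * 0.27777778 = 0.011816667 m/s. 1 mile/hour = 0.44704 m/s, so 0.002635 mile/hour = 0.002635 * 0.44704 = 0.0011779504 m/s. Sum: 0.011816667 + 0.0011779504 = 0.012994617 m/s. 1 knot = 0.51444444 m/s, so 0.012994617 m/s = 0.012994617 / 0.51444444 = 0.025259515 knot ≈ 0.02526 knot (4 s.f.). Final answer: 0.02526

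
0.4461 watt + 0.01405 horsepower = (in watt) 0.4461 watt = 0.4461 W. 1 horsepower = 745.69987 W, so 0.01405 horsepower = 0.01405 * 745.69987 = 10.477083 W. Sum: 0.4461 + 10.477083 = 10.923183 W. 10.923183 W = 10.923183 watt ≈ 10.92 watt (4 s.f.). Final answer: 10.92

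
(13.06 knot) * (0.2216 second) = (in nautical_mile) 0.0008039. Check: 1 knot = 0.51444444 m/s, so 13.06 knot = 13.06 * 0.51444444 = 6.7186444 m/s. 0.2216 second = 0.2216 s. Combine: 6.7186444 m/s * 0.2216 s = 1.4888516 m. 1 nautical_mile = 1852 m, so 1.4888516 m = 1.4888516 / 1852 = 0.00080391556 nautical_mile ≈ 0.0008039 nautical_mile (4 s.f.).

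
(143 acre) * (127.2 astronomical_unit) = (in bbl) 6.926e+19. Check: 1 acre = 4046.8564 m^2, so 143 acre = 143 * 4046.8564 = 578700.47 m^2. 1 astronomical_unit = 1.4959787e+11 m, so 127.2 astronomical_unit = 127.2 * 1.4959787e+11 = 1.9028849e+13 m. Combine: 578700.47 m^2 * 1.9028849e+13 m = 1.1012004e+19 m^3. 1 bbl = 0.15898729 m^3, so 1.1012004e+19 m^3 = 1.1012004e+19 / 0.15898729 = 6.9263421e+19 bbl ≈ 6.926e+19 bbl (4 s.f.).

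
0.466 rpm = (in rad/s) 0.0488. Check: 1 rpm = 0.10471976 rad/s, so 0.466 rpm = 0.466 * 0.10471976 = 0.048799406 rad/s. Result: 0.048799406 rad/s ≈ 0.0488 rad/s (4 s.f.).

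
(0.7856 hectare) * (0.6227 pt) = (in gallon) 1 hectare = 10000 m^2, so 0.7856 hectare = 0.7856 * 10000 = 7856 m^2. 1 pt = 0.00035277778 m, so 0.6227 pt = 0.6227 * 0.00035277778 = 0.00021967472 m. Combine: 7856 m^2 * 0.00021967472 m = 1.7257646 m^3. 1 gallon = 0.0037854118 m^3, so 1.7257646 m^3 = 1.7257646 / 0.0037854118 = 455.89878 gallon ≈ 455.9 gallon (4 s.f.). Final answer: 455.9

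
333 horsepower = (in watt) 1 horsepower = 745.69987 W, so 333 horsepower = 333 * 745.69987 = 248318.06 W. 248318.06 W = 248318.06 watt ≈ 2.483e+05 watt (4 s.f.). Final answer: 2.483e+05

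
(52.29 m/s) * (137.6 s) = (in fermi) 7.195e+18. Check: 52.29 m/s is already in m/s. 137.6 s is already in s. Combine: 52.29 m/s * 137.6 s = 7195.104 m. 1 fermi = 1e-15 m, so 7195.104 m = 7195.104 / 1e-15 = 7.195104e+18 fermi ≈ 7.195e+18 fermi (4 s.f.).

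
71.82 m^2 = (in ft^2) 1 ft^2 = 0.09290304 m^2, so 71.82 m^2 = 71.82 / 0.09290304 = 773.06405 ft^2 ≈ 773.1 ft^2 (4 s.f.). Final answer: 773.1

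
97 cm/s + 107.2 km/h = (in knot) 59.77. Check: 1 cm/s = 0.01 m/s, so 97 cm/s = 97 * 0.01 = 0.97 m/s. 1 km/h = 0.27777778 m/s, so 107.2 km/h = 107.2 * 0.27777778 = 29.777778 m/s. Sum: 0.97 + 29.777778 = 30.747778 m/s. 1 knot = 0.51444444 m/s, so 30.747778 m/s = 30.747778 / 0.51444444 = 59.768898 knot ≈ 59.77 knot (4 s.f.).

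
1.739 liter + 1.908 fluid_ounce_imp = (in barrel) 0.01128. Check: 1 liter = 0.001 m^3, so 1.739 liter = 1.739 * 0.001 = 0.001739 m^3. 1 fluid_ounce_imp = 2.8413063e-05 m^3, so 1.908 fluid_ounce_imp = 1.908 * 2.8413063e-05 = 5.4212123e-05 m^3. Sum: 0.001739 + 5.4212123e-05 = 0.0017932121 m^3. 1 barrel = 0.15898729 m^3, so 0.0017932121 m^3 = 0.0017932121 / 0.15898729 = 0.011278965 barrel ≈ 0.01128 barrel (4 s.f.).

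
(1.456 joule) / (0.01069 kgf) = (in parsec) 4.501e-16. Check: 1.456 joule = 1.456 J. 1 kgf = 9.80665 N, so 0.01069 kgf = 0.01069 * 9.80665 = 0.10483309 N. Combine: 1.456 J / 0.10483309 N = 13.888745 m. 1 parsec = 3.0856776e+16 m, so 13.888745 m = 13.888745 / 3.0856776e+16 = 4.5010356e-16 parsec ≈ 4.501e-16 parsec (4 s.f.).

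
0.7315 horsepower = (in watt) 545.5. Check: 1 horsepower = 745.69987 W, so 0.7315 horsepower = 0.7315 * 745.69987 = 545.47946 W. 545.47946 W = 545.47946 watt ≈ 545.5 watt (4 s.f.).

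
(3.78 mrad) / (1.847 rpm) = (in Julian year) 1 mrad = 0.001 rad, so 3.78 mrad = 3.78 * 0.001 = 0.00378 rad. 1 rpm = 0.10471976 rad/s, so 1.847 rpm = 1.847 * 0.10471976 = 0.19341739 rad/s. Combine: 0.00378 rad / 0.19341739 rad/s = 0.019543227 s. 1 Julian year = 31557600 s, so 0.019543227 s = 0.019543227 / 31557600 = 6.1928751e-10 Julian year ≈ 6.193e-10 Julian year (4 s.f.). Final answer: 6.193e-10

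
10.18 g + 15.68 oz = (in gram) 454.7. Check: 1 g = 0.001 kg, so 10.18 g = 10.18 * 0.001 = 0.01018 kg. 1 oz = 0.028349523 kg, so 15.68 oz = 15.68 * 0.028349523 = 0.44452052 kg. Sum: 0.01018 + 0.44452052 = 0.45470052 kg. 1 gram = 0.001 kg, so 0.45470052 kg = 0.45470052 / 0.001 = 454.70052 gram ≈ 454.7 gram (4 s.f.).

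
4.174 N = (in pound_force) 1 pound_force = 4.4482216 N, so 4.174 N = 4.174 / 4.4482216 = 0.93835253 pound_force ≈ 0.9384 pound_force (4 s.f.). Final answer: 0.9384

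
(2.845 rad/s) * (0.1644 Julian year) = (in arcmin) 5.074e+10. Check: 2.845 rad/s is already in rad/s. 1 Julian year = 31557600 s, so 0.1644 Julian year = 0.1644 * 31557600 = 5188069.4 s. Combine: 2.845 rad/s * 5188069.4 s = 14760058 rad. 1 arcmin = 0.00029088821 rad, so 14760058 rad = 14760058 / 0.00029088821 = 5.074134e+10 arcmin ≈ 5.074e+10 arcmin (4 s.f.).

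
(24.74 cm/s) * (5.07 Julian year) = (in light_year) 4.184e-09. Check: 1 cm/s = 0.01 m/s, so 24.74 cm/s = 24.74 * 0.01 = 0.2474 m/s. 1 Julian year = 31557600 s, so 5.07 Julian year = 5.07 * 31557600 = 1.5999703e+08 s. Combine: 0.2474 m/s * 1.5999703e+08 s = 39583266 m. 1 light_year = 9.4607305e+15 m, so 39583266 m = 39583266 / 9.4607305e+15 = 4.1839545e-09 light_year ≈ 4.184e-09 light_year (4 s.f.).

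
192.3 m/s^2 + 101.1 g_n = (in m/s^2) 1184. Check: 192.3 m/s^2 is already in m/s^2. 1 g_n = 9.80665 m/s^2, so 101.1 g_n = 101.1 * 9.80665 = 991.45231 m/s^2. Sum: 192.3 + 991.45231 = 1183.7523 m/s^2. Result: 1183.7523 m/s^2 ≈ 1184 m/s^2 (4 s.f.).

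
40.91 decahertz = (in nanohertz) 1 decahertz = 10 Hz, so 40.91 decahertz = 40.91 * 10 = 409.1 Hz. 1 nanohertz = 1e-09 Hz, so 409.1 Hz = 409.1 / 1e-09 = 4.091e+11 nanohertz. Final answer: 4.091e+11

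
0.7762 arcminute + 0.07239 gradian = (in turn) 1 arcminute = 0.00029088821 rad, so 0.7762 arcminute = 0.7762 * 0.00029088821 = 0.00022578743 rad. 1 gradian = 0.015707963 rad, so 0.07239 gradian = 0.07239 * 0.015707963 = 0.0011370995 rad. Sum: 0.00022578743 + 0.0011370995 = 0.0013628869 rad. 1 turn = 6.2831853 rad, so 0.0013628869 rad = 0.0013628869 / 6.2831853 = 0.00021691019 turn ≈ 0.0002169 turn (4 s.f.). Final answer: 0.0002169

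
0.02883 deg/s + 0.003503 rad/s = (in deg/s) 0.2295. Check: 1 deg/s = 0.017453293 rad/s, so 0.02883 deg/s = 0.02883 * 0.017453293 = 0.00050317842 rad/s. 0.003503 rad/s is already in rad/s. Sum: 0.00050317842 + 0.003503 = 0.0040061784 rad/s. 1 deg/s = 0.017453293 rad/s, so 0.0040061784 rad/s = 0.0040061784 / 0.017453293 = 0.22953712 deg/s ≈ 0.2295 deg/s (4 s.f.).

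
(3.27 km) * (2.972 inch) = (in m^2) 1 km = 1000 m, so 3.27 km = 3.27 * 1000 = 3270 m. 1 inch = 0.0254 m, so 2.972 inch = 2.972 * 0.0254 = 0.0754888 m. Combine: 3270 m * 0.0754888 m = 246.84838 m^2. Result: 246.84838 m^2 ≈ 246.8 m^2 (4 s.f.). Final answer: 246.8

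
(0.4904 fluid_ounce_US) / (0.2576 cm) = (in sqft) 0.0606. Check: 1 fluid_ounce_US = 2.957353e-05 m^3, so 0.4904 fluid_ounce_US = 0.4904 * 2.957353e-05 = 1.4502859e-05 m^3. 1 cm = 0.01 m, so 0.2576 cm = 0.2576 * 0.01 = 0.002576 m. Combine: 1.4502859e-05 m^3 / 0.002576 m = 0.0056299918 m^2. 1 sqft = 0.09290304 m^2, so 0.0056299918 m^2 = 0.0056299918 / 0.09290304 = 0.060600727 sqft ≈ 0.0606 sqft (4 s.f.).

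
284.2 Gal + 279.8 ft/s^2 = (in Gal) 1 Gal = 0.01 m/s^2, so 284.2 Gal = 284.2 * 0.01 = 2.842 m/s^2. 1 ft/s^2 = 0.3048 m/s^2, so 279.8 ft/s^2 = 279.8 * 0.3048 = 85.28304 m/s^2. Sum: 2.842 + 85.28304 = 88.12504 m/s^2. 1 Gal = 0.01 m/s^2, so 88.12504 m/s^2 = 88.12504 / 0.01 = 8812.504 Gal ≈ 8813 Gal (4 s.f.). Final answer: 8813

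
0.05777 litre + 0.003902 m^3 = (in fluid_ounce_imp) 139.4. Check: 1 litre = 0.001 m^3, so 0.05777 litre = 0.05777 * 0.001 = 5.777e-05 m^3. 0.003902 m^3 is already in m^3. Sum: 5.777e-05 + 0.003902 = 0.00395977 m^3. 1 fluid_ounce_imp = 2.8413063e-05 m^3, so 0.00395977 m^3 = 0.00395977 / 2.8413063e-05 = 139.36442 fluid_ounce_imp ≈ 139.4 fluid_ounce_imp (4 s.f.).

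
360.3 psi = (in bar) 1 psi = 6894.7573 Pa, so 360.3 psi = 360.3 * 6894.7573 = 2484181.1 Pa. 1 bar = 100000 Pa, so 2484181.1 Pa = 2484181.1 / 100000 = 24.841811 bar ≈ 24.84 bar (4 s.f.). Final answer: 24.84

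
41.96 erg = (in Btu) 1 erg = 1e-07 J, so 41.96 erg = 41.96 * 1e-07 = 4.196e-06 J. 1 Btu = 1055.0559 J, so 4.196e-06 J = 4.196e-06 / 1055.0559 = 3.9770406e-09 Btu ≈ 3.977e-09 Btu (4 s.f.). Final answer: 3.977e-09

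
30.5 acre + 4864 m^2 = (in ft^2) 1 acre = 4046.8564 m^2, so 30.5 acre = 30.5 * 4046.8564 = 123429.12 m^2. 4864 m^2 is already in m^2. Sum: 123429.12 + 4864 = 128293.12 m^2. 1 ft^2 = 0.09290304 m^2, so 128293.12 m^2 = 128293.12 / 0.09290304 = 1380935.7 ft^2 ≈ 1.381e+06 ft^2 (4 s.f.). Final answer: 1.381e+06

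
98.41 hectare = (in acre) 1 hectare = 10000 m^2, so 98.41 hectare = 98.41 * 10000 = 984100 m^2. 1 acre = 4046.8564 m^2, so 984100 m^2 = 984100 / 4046.8564 = 243.17641 acre ≈ 243.2 acre (4 s.f.). Final answer: 243.2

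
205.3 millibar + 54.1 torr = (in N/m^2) 1 millibar = 100 Pa, so 205.3 millibar = 205.3 * 100 = 20530 Pa. 1 torr = 133.32237 Pa, so 54.1 torr = 54.1 * 133.32237 = 7212.7401 Pa. Sum: 20530 + 7212.7401 = 27742.74 Pa. 27742.74 Pa = 27742.74 N/m^2 ≈ 2.774e+04 N/m^2 (4 s.f.). Final answer: 2.774e+04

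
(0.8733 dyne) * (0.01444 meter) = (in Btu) 1.195e-10. Check: 1 dyne = 1e-05 N, so 0.8733 dyne = 0.8733 * 1e-05 = 8.733e-06 N. 0.01444 meter = 0.01444 m. Combine: 8.733e-06 N * 0.01444 m = 1.2610452e-07 J. 1 Btu = 1055.0559 J, so 1.2610452e-07 J = 1.2610452e-07 / 1055.0559 = 1.1952402e-10 Btu ≈ 1.195e-10 Btu (4 s.f.).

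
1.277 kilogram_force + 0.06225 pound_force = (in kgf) 1.305. Check: 1 kilogram_force = 9.80665 N, so 1.277 kilogram_force = 1.277 * 9.80665 = 12.523092 N. 1 pound_force = 4.4482216 N, so 0.06225 pound_force = 0.06225 * 4.4482216 = 0.2769018 N. Sum: 12.523092 + 0.2769018 = 12.799994 N. 1 kgf = 9.80665 N, so 12.799994 N = 12.799994 / 9.80665 = 1.3052361 kgf ≈ 1.305 kgf (4 s.f.).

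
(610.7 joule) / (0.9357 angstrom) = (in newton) 6.527e+12. Check: 610.7 joule = 610.7 J. 1 angstrom = 1e-10 m, so 0.9357 angstrom = 0.9357 * 1e-10 = 9.357e-11 m. Combine: 610.7 J / 9.357e-11 m = 6.5266645e+12 N. 6.5266645e+12 N = 6.5266645e+12 newton ≈ 6.527e+12 newton (4 s.f.).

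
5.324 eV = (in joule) 1 eV = 1.6021766e-19 J, so 5.324 eV = 5.324 * 1.6021766e-19 = 8.5299884e-19 J. 8.5299884e-19 J = 8.5299884e-19 joule ≈ 8.53e-19 joule (4 s.f.). Final answer: 8.53e-19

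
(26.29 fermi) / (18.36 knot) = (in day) 1 fermi = 1e-15 m, so 26.29 fermi = 26.29 * 1e-15 = 2.629e-14 m. 1 knot = 0.51444444 m/s, so 18.36 knot = 18.36 * 0.51444444 = 9.4452 m/s. Combine: 2.629e-14 m / 9.4452 m/s = 2.7834244e-15 s. 1 day = 86400 s, so 2.7834244e-15 s = 2.7834244e-15 / 86400 = 3.221556e-20 day ≈ 3.222e-20 day (4 s.f.). Final answer: 3.222e-20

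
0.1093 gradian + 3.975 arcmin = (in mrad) 1 gradian = 0.015707963 rad, so 0.1093 gradian = 0.1093 * 0.015707963 = 0.0017168804 rad. 1 arcmin = 0.00029088821 rad, so 3.975 arcmin = 3.975 * 0.00029088821 = 0.0011562806 rad. Sum: 0.0017168804 + 0.0011562806 = 0.002873161 rad. 1 mrad = 0.001 rad, so 0.002873161 rad = 0.002873161 / 0.001 = 2.873161 mrad ≈ 2.873 mrad (4 s.f.). Final answer: 2.873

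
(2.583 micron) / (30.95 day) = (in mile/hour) 1 micron = 1e-06 m, so 2.583 micron = 2.583 * 1e-06 = 2.583e-06 m. 1 day = 86400 s, so 30.95 day = 30.95 * 86400 = 2674080 s. Combine: 2.583e-06 m / 2674080 s = 9.6593969e-13 m/s. 1 mile/hour = 0.44704 m/s, so 9.6593969e-13 m/s = 9.6593969e-13 / 0.44704 = 2.1607455e-12 mile/hour ≈ 2.161e-12 mile/hour (4 s.f.). Final answer: 2.161e-12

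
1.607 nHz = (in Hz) 1 nHz = 1e-09 Hz, so 1.607 nHz = 1.607 * 1e-09 = 1.607e-09 Hz. Result: 1.607e-09 Hz. Final answer: 1.607e-09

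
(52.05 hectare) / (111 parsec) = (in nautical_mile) 1 hectare = 10000 m^2, so 52.05 hectare = 52.05 * 10000 = 520500 m^2. 1 parsec = 3.0856776e+16 m, so 111 parsec = 111 * 3.0856776e+16 = 3.4251021e+18 m. Combine: 520500 m^2 / 3.4251021e+18 m = 1.5196627e-13 m. 1 nautical_mile = 1852 m, so 1.5196627e-13 m = 1.5196627e-13 / 1852 = 8.2055223e-17 nautical_mile ≈ 8.206e-17 nautical_mile (4 s.f.). Final answer: 8.206e-17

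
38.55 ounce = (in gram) 1 ounce = 0.028349523 kg, so 38.55 ounce = 38.55 * 0.028349523 = 1.0928741 kg. 1 gram = 0.001 kg, so 1.0928741 kg = 1.0928741 / 0.001 = 1092.8741 gram ≈ 1093 gram (4 s.f.). Final answer: 1093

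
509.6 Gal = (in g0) 0.5196. Check: 1 Gal = 0.01 m/s^2, so 509.6 Gal = 509.6 * 0.01 = 5.096 m/s^2. 1 g0 = 9.80665 m/s^2, so 5.096 m/s^2 = 5.096 / 9.80665 = 0.51964738 g0 ≈ 0.5196 g0 (4 s.f.).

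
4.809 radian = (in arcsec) 9.919e+05. Check: 4.809 radian = 4.809 rad. 1 arcsec = 4.8481368e-06 rad, so 4.809 rad = 4.809 / 4.8481368e-06 = 991927.45 arcsec ≈ 9.919e+05 arcsec (4 s.f.).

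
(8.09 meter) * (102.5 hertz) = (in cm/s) 8.292e+04. Check: 8.09 meter = 8.09 m. 102.5 hertz = 102.5 Hz. Combine: 8.09 m * 102.5 Hz = 829.225 m/s. 1 cm/s = 0.01 m/s, so 829.225 m/s = 829.225 / 0.01 = 82922.5 cm/s ≈ 8.292e+04 cm/s (4 s.f.).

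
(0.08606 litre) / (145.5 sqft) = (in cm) 1 litre = 0.001 m^3, so 0.08606 litre = 0.08606 * 0.001 = 8.606e-05 m^3. 1 sqft = 0.09290304 m^2, so 145.5 sqft = 145.5 * 0.09290304 = 13.517392 m^2. Combine: 8.606e-05 m^3 / 13.517392 m^2 = 6.3666126e-06 m. 1 cm = 0.01 m, so 6.3666126e-06 m = 6.3666126e-06 / 0.01 = 0.00063666126 cm ≈ 0.0006367 cm (4 s.f.). Final answer: 0.0006367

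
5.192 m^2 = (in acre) 0.001283. Check: 1 acre = 4046.8564 m^2, so 5.192 m^2 = 5.192 / 4046.8564 = 0.0012829711 acre ≈ 0.001283 acre (4 s.f.).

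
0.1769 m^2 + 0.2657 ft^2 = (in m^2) 0.2016. Check: 0.1769 m^2 is already in m^2. 1 ft^2 = 0.09290304 m^2, so 0.2657 ft^2 = 0.2657 * 0.09290304 = 0.024684338 m^2. Sum: 0.1769 + 0.024684338 = 0.20158434 m^2. Result: 0.20158434 m^2 ≈ 0.2016 m^2 (4 s.f.).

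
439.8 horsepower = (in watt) 1 horsepower = 745.69987 W, so 439.8 horsepower = 439.8 * 745.69987 = 327958.8 W. 327958.8 W = 327958.8 watt ≈ 3.28e+05 watt (4 s.f.). Final answer: 3.28e+05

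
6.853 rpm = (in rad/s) 1 rpm = 0.10471976 rad/s, so 6.853 rpm = 6.853 * 0.10471976 = 0.71764448 rad/s. Result: 0.71764448 rad/s ≈ 0.7176 rad/s (4 s.f.). Final answer: 0.7176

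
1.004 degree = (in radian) 0.01752. Check: 1 degree = 0.017453293 rad, so 1.004 degree = 1.004 * 0.017453293 = 0.017523106 rad. 0.017523106 rad = 0.017523106 radian ≈ 0.01752 radian (4 s.f.).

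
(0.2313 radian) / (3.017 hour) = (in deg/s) 0.00122. Check: 0.2313 radian = 0.2313 rad. 1 hour = 3600 s, so 3.017 hour = 3.017 * 3600 = 10861.2 s. Combine: 0.2313 rad / 10861.2 s = 2.1295989e-05 rad/s. 1 deg/s = 0.017453293 rad/s, so 2.1295989e-05 rad/s = 2.1295989e-05 / 0.017453293 = 0.0012201703 deg/s ≈ 0.00122 deg/s (4 s.f.).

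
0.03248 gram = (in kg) 1 gram = 0.001 kg, so 0.03248 gram = 0.03248 * 0.001 = 3.248e-05 kg. Result: 3.248e-05 kg. Final answer: 3.248e-05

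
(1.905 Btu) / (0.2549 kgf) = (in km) 1 Btu = 1055.0559 J, so 1.905 Btu = 1.905 * 1055.0559 = 2009.8814 J. 1 kgf = 9.80665 N, so 0.2549 kgf = 0.2549 * 9.80665 = 2.4997151 N. Combine: 2009.8814 J / 2.4997151 N = 804.04419 m. 1 km = 1000 m, so 804.04419 m = 804.04419 / 1000 = 0.80404419 km ≈ 0.804 km (4 s.f.). Final answer: 0.804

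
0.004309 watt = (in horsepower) 5.778e-06. Check: 0.004309 watt = 0.004309 W. 1 horsepower = 745.69987 W, so 0.004309 W = 0.004309 / 745.69987 = 5.7784642e-06 horsepower ≈ 5.778e-06 horsepower (4 s.f.).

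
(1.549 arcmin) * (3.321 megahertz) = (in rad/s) 1 arcmin = 0.00029088821 rad, so 1.549 arcmin = 1.549 * 0.00029088821 = 0.00045058584 rad. 1 megahertz = 1000000 Hz, so 3.321 megahertz = 3.321 * 1000000 = 3321000 Hz. Combine: 0.00045058584 rad * 3321000 Hz = 1496.3956 rad/s. Result: 1496.3956 rad/s ≈ 1496 rad/s (4 s.f.). Final answer: 1496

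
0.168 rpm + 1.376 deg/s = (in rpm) 0.3973. Check: 1 rpm = 0.10471976 rad/s, so 0.168 rpm = 0.168 * 0.10471976 = 0.017592919 rad/s. 1 deg/s = 0.017453293 rad/s, so 1.376 deg/s = 1.376 * 0.017453293 = 0.024015731 rad/s. Sum: 0.017592919 + 0.024015731 = 0.041608649 rad/s. 1 rpm = 0.10471976 rad/s, so 0.041608649 rad/s = 0.041608649 / 0.10471976 = 0.39733333 rpm ≈ 0.3973 rpm (4 s.f.).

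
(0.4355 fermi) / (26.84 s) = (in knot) 1 fermi = 1e-15 m, so 0.4355 fermi = 0.4355 * 1e-15 = 4.355e-16 m. 26.84 s is already in s. Combine: 4.355e-16 m / 26.84 s = 1.6225782e-17 m/s. 1 knot = 0.51444444 m/s, so 1.6225782e-17 m/s = 1.6225782e-17 / 0.51444444 = 3.1540398e-17 knot ≈ 3.154e-17 knot (4 s.f.). Final answer: 3.154e-17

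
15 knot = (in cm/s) 1 knot = 0.51444444 m/s, so 15 knot = 15 * 0.51444444 = 7.7166667 m/s. 1 cm/s = 0.01 m/s, so 7.7166667 m/s = 7.7166667 / 0.01 = 771.66667 cm/s ≈ 771.7 cm/s (4 s.f.). Final answer: 771.7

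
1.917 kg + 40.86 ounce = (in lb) 6.78. Check: 1.917 kg is already in kg. 1 ounce = 0.028349523 kg, so 40.86 ounce = 40.86 * 0.028349523 = 1.1583615 kg. Sum: 1.917 + 1.1583615 = 3.0753615 kg. 1 lb = 0.45359237 kg, so 3.0753615 kg = 3.0753615 / 0.45359237 = 6.7800116 lb ≈ 6.78 lb (4 s.f.).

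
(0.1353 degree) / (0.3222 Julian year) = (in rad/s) 2.322e-10. Check: 1 degree = 0.017453293 rad, so 0.1353 degree = 0.1353 * 0.017453293 = 0.0023614305 rad. 1 Julian year = 31557600 s, so 0.3222 Julian year = 0.3222 * 31557600 = 10167859 s. Combine: 0.0023614305 rad / 10167859 s = 2.3224462e-10 rad/s. Result: 2.3224462e-10 rad/s ≈ 2.322e-10 rad/s (4 s.f.).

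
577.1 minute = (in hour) 1 minute = 60 s, so 577.1 minute = 577.1 * 60 = 34626 s. 1 hour = 3600 s, so 34626 s = 34626 / 3600 = 9.6183333 hour ≈ 9.618 hour (4 s.f.). Final answer: 9.618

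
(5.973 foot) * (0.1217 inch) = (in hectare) 1 foot = 0.3048 m, so 5.973 foot = 5.973 * 0.3048 = 1.8205704 m. 1 inch = 0.0254 m, so 0.1217 inch = 0.1217 * 0.0254 = 0.00309118 m. Combine: 1.8205704 m * 0.00309118 m = 0.0056277108 m^2. 1 hectare = 10000 m^2, so 0.0056277108 m^2 = 0.0056277108 / 10000 = 5.6277108e-07 hectare ≈ 5.628e-07 hectare (4 s.f.). Final answer: 5.628e-07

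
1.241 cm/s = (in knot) 1 cm/s = 0.01 m/s, so 1.241 cm/s = 1.241 * 0.01 = 0.01241 m/s. 1 knot = 0.51444444 m/s, so 0.01241 m/s = 0.01241 / 0.51444444 = 0.02412311 knot ≈ 0.02412 knot (4 s.f.). Final answer: 0.02412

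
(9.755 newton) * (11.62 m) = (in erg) 1.134e+09. Check: 9.755 newton = 9.755 N. 11.62 m is already in m. Combine: 9.755 N * 11.62 m = 113.3531 J. 1 erg = 1e-07 J, so 113.3531 J = 113.3531 / 1e-07 = 1.133531e+09 erg ≈ 1.134e+09 erg (4 s.f.).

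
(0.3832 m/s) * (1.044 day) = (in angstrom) 3.457e+14. Check: 0.3832 m/s is already in m/s. 1 day = 86400 s, so 1.044 day = 1.044 * 86400 = 90201.6 s. Combine: 0.3832 m/s * 90201.6 s = 34565.253 m. 1 angstrom = 1e-10 m, so 34565.253 m = 34565.253 / 1e-10 = 3.4565253e+14 angstrom ≈ 3.457e+14 angstrom (4 s.f.).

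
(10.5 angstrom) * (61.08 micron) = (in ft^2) 1 angstrom = 1e-10 m, so 10.5 angstrom = 10.5 * 1e-10 = 1.05e-09 m. 1 micron = 1e-06 m, so 61.08 micron = 61.08 * 1e-06 = 6.108e-05 m. Combine: 1.05e-09 m * 6.108e-05 m = 6.4134e-14 m^2. 1 ft^2 = 0.09290304 m^2, so 6.4134e-14 m^2 = 6.4134e-14 / 0.09290304 = 6.9033263e-13 ft^2 ≈ 6.903e-13 ft^2 (4 s.f.). Final answer: 6.903e-13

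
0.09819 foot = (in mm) 29.93. Check: 1 foot = 0.3048 m, so 0.09819 foot = 0.09819 * 0.3048 = 0.029928312 m. 1 mm = 0.001 m, so 0.029928312 m = 0.029928312 / 0.001 = 29.928312 mm ≈ 29.93 mm (4 s.f.).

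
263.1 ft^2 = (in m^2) 24.44. Check: 1 ft^2 = 0.09290304 m^2, so 263.1 ft^2 = 263.1 * 0.09290304 = 24.44279 m^2. Result: 24.44279 m^2 ≈ 24.44 m^2 (4 s.f.).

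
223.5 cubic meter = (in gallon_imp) 4.916e+04. Check: 223.5 cubic meter = 223.5 m^3. 1 gallon_imp = 0.00454609 m^3, so 223.5 m^3 = 223.5 / 0.00454609 = 49163.127 gallon_imp ≈ 4.916e+04 gallon_imp (4 s.f.).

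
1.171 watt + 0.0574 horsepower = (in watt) 43.97. Check: 1.171 watt = 1.171 W. 1 horsepower = 745.69987 W, so 0.0574 horsepower = 0.0574 * 745.69987 = 42.803173 W. Sum: 1.171 + 42.803173 = 43.974173 W. 43.974173 W = 43.974173 watt ≈ 43.97 watt (4 s.f.).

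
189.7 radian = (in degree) 189.7 radian = 189.7 rad. 1 degree = 0.017453293 rad, so 189.7 rad = 189.7 / 0.017453293 = 10869.009 degree ≈ 1.087e+04 degree (4 s.f.). Final answer: 1.087e+04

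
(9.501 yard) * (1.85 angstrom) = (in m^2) 1.607e-09. Check: 1 yard = 0.9144 m, so 9.501 yard = 9.501 * 0.9144 = 8.6877144 m. 1 angstrom = 1e-10 m, so 1.85 angstrom = 1.85 * 1e-10 = 1.85e-10 m. Combine: 8.6877144 m * 1.85e-10 m = 1.6072272e-09 m^2. Result: 1.6072272e-09 m^2 ≈ 1.607e-09 m^2 (4 s.f.).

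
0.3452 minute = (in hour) 1 minute = 60 s, so 0.3452 minute = 0.3452 * 60 = 20.712 s. 1 hour = 3600 s, so 20.712 s = 20.712 / 3600 = 0.0057533333 hour ≈ 0.005753 hour (4 s.f.). Final answer: 0.005753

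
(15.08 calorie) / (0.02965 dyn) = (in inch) 1 calorie = 4.184 J, so 15.08 calorie = 15.08 * 4.184 = 63.09472 J. 1 dyn = 1e-05 N, so 0.02965 dyn = 0.02965 * 1e-05 = 2.965e-07 N. Combine: 63.09472 J / 2.965e-07 N = 2.1279838e+08 m. 1 inch = 0.0254 m, so 2.1279838e+08 m = 2.1279838e+08 / 0.0254 = 8.377889e+09 inch ≈ 8.378e+09 inch (4 s.f.). Final answer: 8.378e+09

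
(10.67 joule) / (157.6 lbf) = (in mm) 15.22. Check: 10.67 joule = 10.67 J. 1 lbf = 4.4482216 N, so 157.6 lbf = 157.6 * 4.4482216 = 701.03973 N. Combine: 10.67 J / 701.03973 N = 0.01522025 m. 1 mm = 0.001 m, so 0.01522025 m = 0.01522025 / 0.001 = 15.22025 mm ≈ 15.22 mm (4 s.f.).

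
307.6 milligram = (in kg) 0.0003076. Check: 1 milligram = 1e-06 kg, so 307.6 milligram = 307.6 * 1e-06 = 0.0003076 kg. Result: 0.0003076 kg.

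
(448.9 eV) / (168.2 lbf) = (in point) 2.725e-16. Check: 1 eV = 1.6021766e-19 J, so 448.9 eV = 448.9 * 1.6021766e-19 = 7.1921709e-17 J. 1 lbf = 4.4482216 N, so 168.2 lbf = 168.2 * 4.4482216 = 748.19088 N. Combine: 7.1921709e-17 J / 748.19088 N = 9.6127488e-20 m. 1 point = 0.00035277778 m, so 9.6127488e-20 m = 9.6127488e-20 / 0.00035277778 = 2.7248737e-16 point ≈ 2.725e-16 point (4 s.f.).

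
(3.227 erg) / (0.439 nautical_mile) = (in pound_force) 1 erg = 1e-07 J, so 3.227 erg = 3.227 * 1e-07 = 3.227e-07 J. 1 nautical_mile = 1852 m, so 0.439 nautical_mile = 0.439 * 1852 = 813.028 m. Combine: 3.227e-07 J / 813.028 m = 3.969113e-10 N. 1 pound_force = 4.4482216 N, so 3.969113e-10 N = 3.969113e-10 / 4.4482216 = 8.922921e-11 pound_force ≈ 8.923e-11 pound_force (4 s.f.). Final answer: 8.923e-11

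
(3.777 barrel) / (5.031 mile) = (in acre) 1 barrel = 0.15898729 m^3, so 3.777 barrel = 3.777 * 0.15898729 = 0.60049501 m^3. 1 mile = 1609.344 m, so 5.031 mile = 5.031 * 1609.344 = 8096.6097 m. Combine: 0.60049501 m^3 / 8096.6097 m = 7.416623e-05 m^2. 1 acre = 4046.8564 m^2, so 7.416623e-05 m^2 = 7.416623e-05 / 4046.8564 = 1.8326875e-08 acre ≈ 1.833e-08 acre (4 s.f.). Final answer: 1.833e-08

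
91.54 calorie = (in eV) 2.391e+21. Check: 1 calorie = 4.184 J, so 91.54 calorie = 91.54 * 4.184 = 383.00336 J. 1 eV = 1.6021766e-19 J, so 383.00336 J = 383.00336 / 1.6021766e-19 = 2.3905189e+21 eV ≈ 2.391e+21 eV (4 s.f.).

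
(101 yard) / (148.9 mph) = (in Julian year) 4.397e-08. Check: 1 yard = 0.9144 m, so 101 yard = 101 * 0.9144 = 92.3544 m. 1 mph = 0.44704 m/s, so 148.9 mph = 148.9 * 0.44704 = 66.564256 m/s. Combine: 92.3544 m / 66.564256 m/s = 1.3874473 s. 1 Julian year = 31557600 s, so 1.3874473 s = 1.3874473 / 31557600 = 4.3965553e-08 Julian year ≈ 4.397e-08 Julian year (4 s.f.).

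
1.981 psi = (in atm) 1 psi = 6894.7573 Pa, so 1.981 psi = 1.981 * 6894.7573 = 13658.514 Pa. 1 atm = 101325 Pa, so 13658.514 Pa = 13658.514 / 101325 = 0.13479905 atm ≈ 0.1348 atm (4 s.f.). Final answer: 0.1348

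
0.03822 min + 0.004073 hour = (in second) 16.96. Check: 1 min = 60 s, so 0.03822 min = 0.03822 * 60 = 2.2932 s. 1 hour = 3600 s, so 0.004073 hour = 0.004073 * 3600 = 14.6628 s. Sum: 2.2932 + 14.6628 = 16.956 s. 16.956 s = 16.956 second ≈ 16.96 second (4 s.f.).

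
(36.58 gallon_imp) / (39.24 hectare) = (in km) 1 gallon_imp = 0.00454609 m^3, so 36.58 gallon_imp = 36.58 * 0.00454609 = 0.16629597 m^3. 1 hectare = 10000 m^2, so 39.24 hectare = 39.24 * 10000 = 392400 m^2. Combine: 0.16629597 m^3 / 392400 m^2 = 4.2379198e-07 m. 1 km = 1000 m, so 4.2379198e-07 m = 4.2379198e-07 / 1000 = 4.2379198e-10 km ≈ 4.238e-10 km (4 s.f.). Final answer: 4.238e-10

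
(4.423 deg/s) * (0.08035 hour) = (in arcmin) 7.676e+04. Check: 1 deg/s = 0.017453293 rad/s, so 4.423 deg/s = 4.423 * 0.017453293 = 0.077195913 rad/s. 1 hour = 3600 s, so 0.08035 hour = 0.08035 * 3600 = 289.26 s. Combine: 0.077195913 rad/s * 289.26 s = 22.32969 rad. 1 arcmin = 0.00029088821 rad, so 22.32969 rad = 22.32969 / 0.00029088821 = 76763.819 arcmin ≈ 7.676e+04 arcmin (4 s.f.).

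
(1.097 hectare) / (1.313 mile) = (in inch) 204.4. Check: 1 hectare = 10000 m^2, so 1.097 hectare = 1.097 * 10000 = 10970 m^2. 1 mile = 1609.344 m, so 1.313 mile = 1.313 * 1609.344 = 2113.0687 m. Combine: 10970 m^2 / 2113.0687 m = 5.1915019 m. 1 inch = 0.0254 m, so 5.1915019 m = 5.1915019 / 0.0254 = 204.38984 inch ≈ 204.4 inch (4 s.f.).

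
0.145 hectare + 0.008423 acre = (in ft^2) 1.597e+04. Check: 1 hectare = 10000 m^2, so 0.145 hectare = 0.145 * 10000 = 1450 m^2. 1 acre = 4046.8564 m^2, so 0.008423 acre = 0.008423 * 4046.8564 = 34.086672 m^2. Sum: 1450 + 34.086672 = 1484.0867 m^2. 1 ft^2 = 0.09290304 m^2, so 1484.0867 m^2 = 1484.0867 / 0.09290304 = 15974.576 ft^2 ≈ 1.597e+04 ft^2 (4 s.f.).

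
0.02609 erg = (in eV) 1.628e+10. Check: 1 erg = 1e-07 J, so 0.02609 erg = 0.02609 * 1e-07 = 2.609e-09 J. 1 eV = 1.6021766e-19 J, so 2.609e-09 J = 2.609e-09 / 1.6021766e-19 = 1.6284097e+10 eV ≈ 1.628e+10 eV (4 s.f.).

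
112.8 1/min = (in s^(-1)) 1.88. Check: 1 1/min = 0.016666667 Hz, so 112.8 1/min = 112.8 * 0.016666667 = 1.88 Hz. 1.88 Hz = 1.88 s^(-1).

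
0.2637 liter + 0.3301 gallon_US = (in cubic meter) 0.001513. Check: 1 liter = 0.001 m^3, so 0.2637 liter = 0.2637 * 0.001 = 0.0002637 m^3. 1 gallon_US = 0.0037854118 m^3, so 0.3301 gallon_US = 0.3301 * 0.0037854118 = 0.0012495644 m^3. Sum: 0.0002637 + 0.0012495644 = 0.0015132644 m^3. 0.0015132644 m^3 = 0.0015132644 cubic meter ≈ 0.001513 cubic meter (4 s.f.).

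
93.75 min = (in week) 0.009301. Check: 1 min = 60 s, so 93.75 min = 93.75 * 60 = 5625 s. 1 week = 604800 s, so 5625 s = 5625 / 604800 = 0.0093005952 week ≈ 0.009301 week (4 s.f.).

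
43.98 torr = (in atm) 1 torr = 133.32237 Pa, so 43.98 torr = 43.98 * 133.32237 = 5863.5178 Pa. 1 atm = 101325 Pa, so 5863.5178 Pa = 5863.5178 / 101325 = 0.057868421 atm ≈ 0.05787 atm (4 s.f.). Final answer: 0.05787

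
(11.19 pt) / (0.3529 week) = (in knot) 3.595e-08. Check: 1 pt = 0.00035277778 m, so 11.19 pt = 11.19 * 0.00035277778 = 0.0039475833 m. 1 week = 604800 s, so 0.3529 week = 0.3529 * 604800 = 213433.92 s. Combine: 0.0039475833 m / 213433.92 s = 1.8495576e-08 m/s. 1 knot = 0.51444444 m/s, so 1.8495576e-08 m/s = 1.8495576e-08 / 0.51444444 = 3.5952524e-08 knot ≈ 3.595e-08 knot (4 s.f.).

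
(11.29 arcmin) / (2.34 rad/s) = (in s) 0.001403. Check: 1 arcmin = 0.00029088821 rad, so 11.29 arcmin = 11.29 * 0.00029088821 = 0.0032841279 rad. 2.34 rad/s is already in rad/s. Combine: 0.0032841279 rad / 2.34 rad/s = 0.0014034735 s. Result: 0.0014034735 s ≈ 0.001403 s (4 s.f.).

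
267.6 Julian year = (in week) 1.396e+04. Check: 1 Julian year = 31557600 s, so 267.6 Julian year = 267.6 * 31557600 = 8.4448138e+09 s. 1 week = 604800 s, so 8.4448138e+09 s = 8.4448138e+09 / 604800 = 13962.986 week ≈ 1.396e+04 week (4 s.f.).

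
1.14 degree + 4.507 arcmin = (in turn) 0.003375. Check: 1 degree = 0.017453293 rad, so 1.14 degree = 1.14 * 0.017453293 = 0.019896753 rad. 1 arcmin = 0.00029088821 rad, so 4.507 arcmin = 4.507 * 0.00029088821 = 0.0013110332 rad. Sum: 0.019896753 + 0.0013110332 = 0.021207787 rad. 1 turn = 6.2831853 rad, so 0.021207787 rad = 0.021207787 / 6.2831853 = 0.0033753241 turn ≈ 0.003375 turn (4 s.f.).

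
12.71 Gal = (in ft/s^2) 1 Gal = 0.01 m/s^2, so 12.71 Gal = 12.71 * 0.01 = 0.1271 m/s^2. 1 ft/s^2 = 0.3048 m/s^2, so 0.1271 m/s^2 = 0.1271 / 0.3048 = 0.41699475 ft/s^2 ≈ 0.417 ft/s^2 (4 s.f.). Final answer: 0.417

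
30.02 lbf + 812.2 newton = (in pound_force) 1 lbf = 4.4482216 N, so 30.02 lbf = 30.02 * 4.4482216 = 133.53561 N. 812.2 newton = 812.2 N. Sum: 133.53561 + 812.2 = 945.73561 N. 1 pound_force = 4.4482216 N, so 945.73561 N = 945.73561 / 4.4482216 = 212.60982 pound_force ≈ 212.6 pound_force (4 s.f.). Final answer: 212.6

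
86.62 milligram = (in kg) 8.662e-05. Check: 1 milligram = 1e-06 kg, so 86.62 milligram = 86.62 * 1e-06 = 8.662e-05 kg. Result: 8.662e-05 kg.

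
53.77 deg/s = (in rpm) 1 deg/s = 0.017453293 rad/s, so 53.77 deg/s = 53.77 * 0.017453293 = 0.93846354 rad/s. 1 rpm = 0.10471976 rad/s, so 0.93846354 rad/s = 0.93846354 / 0.10471976 = 8.9616667 rpm ≈ 8.962 rpm (4 s.f.). Final answer: 8.962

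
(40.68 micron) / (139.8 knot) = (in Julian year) 1.792e-14. Check: 1 micron = 1e-06 m, so 40.68 micron = 40.68 * 1e-06 = 4.068e-05 m. 1 knot = 0.51444444 m/s, so 139.8 knot = 139.8 * 0.51444444 = 71.919333 m/s. Combine: 4.068e-05 m / 71.919333 m/s = 5.6563372e-07 s. 1 Julian year = 31557600 s, so 5.6563372e-07 s = 5.6563372e-07 / 31557600 = 1.7923851e-14 Julian year ≈ 1.792e-14 Julian year (4 s.f.).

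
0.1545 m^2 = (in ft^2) 1.663. Check: 1 ft^2 = 0.09290304 m^2, so 0.1545 m^2 = 0.1545 / 0.09290304 = 1.6630242 ft^2 ≈ 1.663 ft^2 (4 s.f.).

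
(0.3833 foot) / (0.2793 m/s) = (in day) 1 foot = 0.3048 m, so 0.3833 foot = 0.3833 * 0.3048 = 0.11682984 m. 0.2793 m/s is already in m/s. Combine: 0.11682984 m / 0.2793 m/s = 0.41829517 s. 1 day = 86400 s, so 0.41829517 s = 0.41829517 / 86400 = 4.8413792e-06 day ≈ 4.841e-06 day (4 s.f.). Final answer: 4.841e-06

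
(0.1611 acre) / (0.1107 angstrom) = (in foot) 1.932e+14. Check: 1 acre = 4046.8564 m^2, so 0.1611 acre = 0.1611 * 4046.8564 = 651.94857 m^2. 1 angstrom = 1e-10 m, so 0.1107 angstrom = 0.1107 * 1e-10 = 1.107e-11 m. Combine: 651.94857 m^2 / 1.107e-11 m = 5.8893276e+13 m. 1 foot = 0.3048 m, so 5.8893276e+13 m = 5.8893276e+13 / 0.3048 = 1.9321941e+14 foot ≈ 1.932e+14 foot (4 s.f.).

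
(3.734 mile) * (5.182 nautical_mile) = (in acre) 1 mile = 1609.344 m, so 3.734 mile = 3.734 * 1609.344 = 6009.2905 m. 1 nautical_mile = 1852 m, so 5.182 nautical_mile = 5.182 * 1852 = 9597.064 m. Combine: 6009.2905 m * 9597.064 m = 57671545 m^2. 1 acre = 4046.8564 m^2, so 57671545 m^2 = 57671545 / 4046.8564 = 14250.949 acre ≈ 1.425e+04 acre (4 s.f.). Final answer: 1.425e+04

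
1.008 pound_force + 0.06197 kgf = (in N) 1 pound_force = 4.4482216 N, so 1.008 pound_force = 1.008 * 4.4482216 = 4.4838074 N. 1 kgf = 9.80665 N, so 0.06197 kgf = 0.06197 * 9.80665 = 0.6077181 N. Sum: 4.4838074 + 0.6077181 = 5.0915255 N. Result: 5.0915255 N ≈ 5.092 N (4 s.f.). Final answer: 5.092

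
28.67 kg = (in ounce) 1011. Check: 1 ounce = 0.028349523 kg, so 28.67 kg = 28.67 / 0.028349523 = 1011.3045 ounce ≈ 1011 ounce (4 s.f.).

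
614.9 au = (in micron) 1 au = 1.4959787e+11 m, so 614.9 au = 614.9 * 1.4959787e+11 = 9.1987731e+13 m. 1 micron = 1e-06 m, so 9.1987731e+13 m = 9.1987731e+13 / 1e-06 = 9.1987731e+19 micron ≈ 9.199e+19 micron (4 s.f.). Final answer: 9.199e+19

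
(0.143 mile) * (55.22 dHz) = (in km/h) 1 mile = 1609.344 m, so 0.143 mile = 0.143 * 1609.344 = 230.13619 m. 1 dHz = 0.1 Hz, so 55.22 dHz = 55.22 * 0.1 = 5.522 Hz. Combine: 230.13619 m * 5.522 Hz = 1270.8121 m/s. 1 km/h = 0.27777778 m/s, so 1270.8121 m/s = 1270.8121 / 0.27777778 = 4574.9234 km/h ≈ 4575 km/h (4 s.f.). Final answer: 4575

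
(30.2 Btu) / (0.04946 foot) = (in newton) 2.114e+06. Check: 1 Btu = 1055.0559 J, so 30.2 Btu = 30.2 * 1055.0559 = 31862.687 J. 1 foot = 0.3048 m, so 0.04946 foot = 0.04946 * 0.3048 = 0.015075408 m. Combine: 31862.687 J / 0.015075408 m = 2113553.9 N. 2113553.9 N = 2113553.9 newton ≈ 2.114e+06 newton (4 s.f.).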